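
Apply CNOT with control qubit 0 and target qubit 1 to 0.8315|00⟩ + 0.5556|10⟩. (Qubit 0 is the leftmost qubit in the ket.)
0.8315|00⟩ + 0.5556|11⟩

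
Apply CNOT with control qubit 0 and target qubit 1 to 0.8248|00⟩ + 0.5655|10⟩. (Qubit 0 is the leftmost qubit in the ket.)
0.8248|00⟩ + 0.5655|11⟩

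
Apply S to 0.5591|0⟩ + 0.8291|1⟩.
0.5591|0⟩ + 0.8291i|1⟩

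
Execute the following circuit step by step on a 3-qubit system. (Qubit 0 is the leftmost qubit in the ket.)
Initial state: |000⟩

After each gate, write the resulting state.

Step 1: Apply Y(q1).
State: i|010⟩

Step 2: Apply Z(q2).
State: i|010⟩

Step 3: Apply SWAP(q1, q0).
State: i|100⟩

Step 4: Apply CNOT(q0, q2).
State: i|101⟩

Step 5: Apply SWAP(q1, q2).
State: i|110⟩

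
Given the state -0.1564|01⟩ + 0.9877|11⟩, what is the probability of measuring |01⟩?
0.02446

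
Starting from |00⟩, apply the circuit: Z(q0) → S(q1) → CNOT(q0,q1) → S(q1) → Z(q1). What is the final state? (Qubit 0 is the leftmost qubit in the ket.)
|00⟩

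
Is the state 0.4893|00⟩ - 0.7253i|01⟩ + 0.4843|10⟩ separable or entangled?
Entangled

Writing the state as a|00⟩ + b|01⟩ + c|10⟩ + d|11⟩, it is a product state iff ad − bc = 0.
Here (a, b, c, d) = (0.4893, -0.7253i, 0.4843, 0): ad − bc = (0.4893)(0) − (-0.7253i)(0.4843) = 0.3513i ≠ 0, so the state is entangled.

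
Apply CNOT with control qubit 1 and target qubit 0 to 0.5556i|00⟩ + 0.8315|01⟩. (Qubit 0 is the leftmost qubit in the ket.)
0.5556i|00⟩ + 0.8315|11⟩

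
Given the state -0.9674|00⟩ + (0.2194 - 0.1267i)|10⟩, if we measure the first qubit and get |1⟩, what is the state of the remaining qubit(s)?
(0.866 - 0.5001i)|0⟩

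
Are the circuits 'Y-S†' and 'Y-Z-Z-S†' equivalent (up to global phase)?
Yes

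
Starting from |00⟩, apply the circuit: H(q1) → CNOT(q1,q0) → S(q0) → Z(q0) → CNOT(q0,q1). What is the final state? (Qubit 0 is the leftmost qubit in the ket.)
1/√2|00⟩ - (1/√2)i|10⟩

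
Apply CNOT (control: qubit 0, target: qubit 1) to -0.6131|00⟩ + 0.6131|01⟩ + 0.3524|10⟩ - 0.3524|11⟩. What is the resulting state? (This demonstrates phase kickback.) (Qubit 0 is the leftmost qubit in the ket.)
-0.6131|00⟩ + 0.6131|01⟩ - 0.3524|10⟩ + 0.3524|11⟩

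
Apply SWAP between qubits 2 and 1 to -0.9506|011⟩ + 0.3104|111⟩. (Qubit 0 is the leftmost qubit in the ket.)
-0.9506|011⟩ + 0.3104|111⟩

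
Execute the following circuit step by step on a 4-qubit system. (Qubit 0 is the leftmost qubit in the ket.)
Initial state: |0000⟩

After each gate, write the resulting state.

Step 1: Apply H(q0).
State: 1/√2|0000⟩ + 1/√2|1000⟩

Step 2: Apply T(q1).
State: 1/√2|0000⟩ + 1/√2|1000⟩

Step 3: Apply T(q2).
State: 1/√2|0000⟩ + 1/√2|1000⟩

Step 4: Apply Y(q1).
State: (1/√2)i|0100⟩ + (1/√2)i|1100⟩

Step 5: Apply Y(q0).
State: 1/√2|0100⟩ - 1/√2|1100⟩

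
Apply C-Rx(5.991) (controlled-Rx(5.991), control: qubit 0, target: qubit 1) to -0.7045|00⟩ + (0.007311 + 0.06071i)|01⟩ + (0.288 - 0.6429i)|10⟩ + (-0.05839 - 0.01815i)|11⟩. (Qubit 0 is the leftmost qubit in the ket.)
-0.7045|00⟩ + (0.007311 + 0.06071i)|01⟩ + (-0.2876 + 0.6446i)|10⟩ + (-0.03582 - 0.02397i)|11⟩

C-Rx(5.991) leaves the control-|0⟩ kets |00⟩, |01⟩ unchanged and applies Rx(5.991) to qubit 1 on the control-|1⟩ pair (|10⟩, |11⟩).
Rx(5.991) = [[cos(θ/2), −i·sin(θ/2)], [−i·sin(θ/2), cos(θ/2)]]; θ = 5.991, cos(θ/2) ≈ -0.989347, sin(θ/2) ≈ 0.145574.
With a = amp(|10⟩) = (0.288 - 0.6429i) and b = amp(|11⟩) = (-0.05839 - 0.01815i):
new amp(|10⟩) = (-0.989347)·a + (-0.145574i)·b = (-0.2876 + 0.6446i)
new amp(|11⟩) = (-0.145574i)·a + (-0.989347)·b = (-0.03582 - 0.02397i)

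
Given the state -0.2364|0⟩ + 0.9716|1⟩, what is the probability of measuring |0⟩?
0.05588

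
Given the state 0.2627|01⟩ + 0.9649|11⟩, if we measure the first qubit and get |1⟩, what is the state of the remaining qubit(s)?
|1⟩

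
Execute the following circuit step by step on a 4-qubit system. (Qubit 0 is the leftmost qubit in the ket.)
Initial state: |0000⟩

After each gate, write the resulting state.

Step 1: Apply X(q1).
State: |0100⟩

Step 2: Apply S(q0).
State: |0100⟩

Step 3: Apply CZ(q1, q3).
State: |0100⟩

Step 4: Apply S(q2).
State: |0100⟩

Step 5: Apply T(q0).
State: |0100⟩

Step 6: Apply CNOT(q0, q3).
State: |0100⟩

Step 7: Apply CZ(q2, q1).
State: |0100⟩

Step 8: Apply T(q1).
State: (1/√2 + (1/√2)i)|0100⟩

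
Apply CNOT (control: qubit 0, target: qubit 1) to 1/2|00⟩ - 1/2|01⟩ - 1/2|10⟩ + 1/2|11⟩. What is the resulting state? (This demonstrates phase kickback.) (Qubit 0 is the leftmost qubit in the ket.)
1/2|00⟩ - 1/2|01⟩ + 1/2|10⟩ - 1/2|11⟩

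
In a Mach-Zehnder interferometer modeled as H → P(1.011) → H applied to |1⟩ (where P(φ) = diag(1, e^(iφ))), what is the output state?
(0.2345 - 0.4237i)|0⟩ + (0.7655 + 0.4237i)|1⟩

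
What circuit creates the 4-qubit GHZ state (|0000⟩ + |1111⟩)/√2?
H(q0) → CNOT(q0,q1) → CNOT(q0,q2) → CNOT(q0,q3)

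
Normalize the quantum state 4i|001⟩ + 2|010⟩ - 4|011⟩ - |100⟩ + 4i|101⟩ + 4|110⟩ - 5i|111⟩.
0.4126i|001⟩ + 0.2063|010⟩ - 0.4126|011⟩ - 0.1031|100⟩ + 0.4126i|101⟩ + 0.4126|110⟩ - 0.5157i|111⟩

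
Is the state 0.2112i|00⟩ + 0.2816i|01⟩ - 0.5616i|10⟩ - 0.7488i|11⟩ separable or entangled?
Separable

Writing the state as a|00⟩ + b|01⟩ + c|10⟩ + d|11⟩, it is a product state iff ad − bc = 0.
Here (a, b, c, d) = (0.2112i, 0.2816i, -0.5616i, -0.7488i): ad − bc = (0.2112i)(-0.7488i) − (0.2816i)(-0.5616i) = 0, so the state is separable.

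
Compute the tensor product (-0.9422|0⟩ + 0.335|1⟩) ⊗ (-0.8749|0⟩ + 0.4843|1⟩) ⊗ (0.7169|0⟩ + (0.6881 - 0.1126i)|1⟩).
0.591|000⟩ + (0.5672 - 0.09282i)|001⟩ - 0.3271|010⟩ + (-0.314 + 0.05138i)|011⟩ - 0.2101|100⟩ + (-0.2017 + 0.033i)|101⟩ + 0.1163|110⟩ + (0.1116 - 0.01827i)|111⟩

amp(|b₁b₂…⟩) = product of the factor amplitudes for bits b₁, b₂, …; only kets whose every factor amplitude is nonzero survive.
|000⟩: (-0.9422)(-0.8749)(0.7169) = 0.591
|001⟩: (-0.9422)(-0.8749)(0.6881 - 0.1126i) = (0.5672 - 0.09282i)
|010⟩: (-0.9422)(0.4843)(0.7169) = -0.3271
|011⟩: (-0.9422)(0.4843)(0.6881 - 0.1126i) = (-0.314 + 0.05138i)
|100⟩: (0.335)(-0.8749)(0.7169) = -0.2101
|101⟩: (0.335)(-0.8749)(0.6881 - 0.1126i) = (-0.2017 + 0.033i)
|110⟩: (0.335)(0.4843)(0.7169) = 0.1163
|111⟩: (0.335)(0.4843)(0.6881 - 0.1126i) = (0.1116 - 0.01827i)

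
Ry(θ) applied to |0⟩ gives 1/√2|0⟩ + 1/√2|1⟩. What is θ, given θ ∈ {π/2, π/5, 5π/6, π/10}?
π/2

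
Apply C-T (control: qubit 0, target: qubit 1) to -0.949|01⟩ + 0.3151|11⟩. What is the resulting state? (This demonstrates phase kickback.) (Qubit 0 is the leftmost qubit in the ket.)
-0.949|01⟩ + (0.2228 + 0.2228i)|11⟩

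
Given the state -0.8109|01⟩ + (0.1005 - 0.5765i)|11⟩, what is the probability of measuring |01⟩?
0.6576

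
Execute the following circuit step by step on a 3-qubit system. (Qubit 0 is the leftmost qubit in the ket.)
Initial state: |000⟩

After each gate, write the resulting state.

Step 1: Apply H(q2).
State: 1/√2|000⟩ + 1/√2|001⟩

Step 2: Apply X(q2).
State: 1/√2|000⟩ + 1/√2|001⟩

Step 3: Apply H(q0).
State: 1/2|000⟩ + 1/2|001⟩ + 1/2|100⟩ + 1/2|101⟩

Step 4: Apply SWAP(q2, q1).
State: 1/2|000⟩ + 1/2|010⟩ + 1/2|100⟩ + 1/2|110⟩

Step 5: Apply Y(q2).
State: (1/2)i|001⟩ + (1/2)i|011⟩ + (1/2)i|101⟩ + (1/2)i|111⟩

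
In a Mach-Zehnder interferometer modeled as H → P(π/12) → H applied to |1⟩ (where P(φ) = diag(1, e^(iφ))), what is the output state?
(0.01704 - 0.1294i)|0⟩ + (0.983 + 0.1294i)|1⟩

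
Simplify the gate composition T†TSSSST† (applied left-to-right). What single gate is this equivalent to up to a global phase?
T†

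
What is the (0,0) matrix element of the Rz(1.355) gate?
(0.7791 - 0.6268i)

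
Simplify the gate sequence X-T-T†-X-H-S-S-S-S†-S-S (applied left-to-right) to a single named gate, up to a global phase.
H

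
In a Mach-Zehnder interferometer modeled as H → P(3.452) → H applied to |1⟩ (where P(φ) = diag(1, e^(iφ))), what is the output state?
(0.9761 + 0.1527i)|0⟩ + (0.0239 - 0.1527i)|1⟩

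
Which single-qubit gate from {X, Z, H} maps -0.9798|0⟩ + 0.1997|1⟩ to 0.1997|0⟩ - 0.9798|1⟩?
X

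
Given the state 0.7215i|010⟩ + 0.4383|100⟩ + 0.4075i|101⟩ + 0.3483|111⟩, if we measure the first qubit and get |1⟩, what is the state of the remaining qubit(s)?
0.633|00⟩ + 0.5885i|01⟩ + 0.503|11⟩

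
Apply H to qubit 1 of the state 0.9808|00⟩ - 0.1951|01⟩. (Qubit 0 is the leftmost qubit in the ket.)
0.5556|00⟩ + 0.8315|01⟩

H on qubit 1 mixes each pair of kets that differ only in qubit 1: amplitudes (a, b) of (|…0…⟩, |…1…⟩) become ((a + b)/√2, (a − b)/√2). Kets absent from the input have amplitude 0.
(|00⟩, |01⟩): (a, b) = (0.9808, -0.1951) → (0.5556, 0.8315)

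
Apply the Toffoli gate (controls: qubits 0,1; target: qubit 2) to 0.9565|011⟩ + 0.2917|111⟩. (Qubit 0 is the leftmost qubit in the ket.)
0.9565|011⟩ + 0.2917|110⟩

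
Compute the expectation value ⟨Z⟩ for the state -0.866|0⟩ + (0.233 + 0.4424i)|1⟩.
0.4999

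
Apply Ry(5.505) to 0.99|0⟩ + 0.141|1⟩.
-0.9695|0⟩ + 0.2451|1⟩

Ry(5.505) = [[cos(θ/2), −sin(θ/2)], [sin(θ/2), cos(θ/2)]]; θ = 5.505, cos(θ/2) ≈ -0.925254, sin(θ/2) ≈ 0.379349.
With a = amp(|0⟩) = 0.99 and b = amp(|1⟩) = 0.141:
new amp(|0⟩) = (-0.925254)·a + (-0.379349)·b = -0.9695
new amp(|1⟩) = (0.379349)·a + (-0.925254)·b = 0.2451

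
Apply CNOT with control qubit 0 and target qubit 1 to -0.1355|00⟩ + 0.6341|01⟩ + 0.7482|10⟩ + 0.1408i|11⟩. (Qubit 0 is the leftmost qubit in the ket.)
-0.1355|00⟩ + 0.6341|01⟩ + 0.1408i|10⟩ + 0.7482|11⟩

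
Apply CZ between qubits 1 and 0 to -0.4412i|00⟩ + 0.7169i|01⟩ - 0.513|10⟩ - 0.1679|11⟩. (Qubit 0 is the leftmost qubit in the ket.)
-0.4412i|00⟩ + 0.7169i|01⟩ - 0.513|10⟩ + 0.1679|11⟩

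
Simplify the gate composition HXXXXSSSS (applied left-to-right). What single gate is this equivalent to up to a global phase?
H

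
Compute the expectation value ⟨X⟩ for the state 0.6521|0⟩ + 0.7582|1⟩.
0.9888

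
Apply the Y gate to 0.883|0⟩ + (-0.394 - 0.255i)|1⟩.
(-0.255 + 0.394i)|0⟩ + 0.883i|1⟩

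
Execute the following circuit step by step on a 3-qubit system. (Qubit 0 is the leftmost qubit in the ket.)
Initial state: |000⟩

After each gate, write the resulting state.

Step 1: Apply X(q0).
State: |100⟩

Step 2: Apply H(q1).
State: 1/√2|100⟩ + 1/√2|110⟩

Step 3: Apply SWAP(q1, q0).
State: 1/√2|010⟩ + 1/√2|110⟩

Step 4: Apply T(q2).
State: 1/√2|010⟩ + 1/√2|110⟩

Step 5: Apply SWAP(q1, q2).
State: 1/√2|001⟩ + 1/√2|101⟩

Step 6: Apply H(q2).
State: 1/2|000⟩ - 1/2|001⟩ + 1/2|100⟩ - 1/2|101⟩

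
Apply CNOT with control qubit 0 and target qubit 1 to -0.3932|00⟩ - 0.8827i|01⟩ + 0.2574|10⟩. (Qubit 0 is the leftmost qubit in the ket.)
-0.3932|00⟩ - 0.8827i|01⟩ + 0.2574|11⟩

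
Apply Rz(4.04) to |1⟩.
(-0.4342 + 0.9008i)|1⟩

Rz(4.04) = [[e^(−iθ/2), 0], [0, e^(iθ/2)]] with e^(±iθ/2) = cos(θ/2) ± i·sin(θ/2); θ = 4.04, cos(θ/2) ≈ -0.434248, sin(θ/2) ≈ 0.900793.
With a = amp(|0⟩) = 0 and b = amp(|1⟩) = 1:
new amp(|0⟩) = (-0.434248 - 0.900793i)·a = 0
new amp(|1⟩) = (-0.434248 + 0.900793i)·b = (-0.4342 + 0.9008i)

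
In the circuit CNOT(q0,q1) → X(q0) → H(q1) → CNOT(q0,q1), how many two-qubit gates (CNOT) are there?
2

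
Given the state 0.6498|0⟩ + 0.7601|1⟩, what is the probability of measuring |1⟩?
0.5778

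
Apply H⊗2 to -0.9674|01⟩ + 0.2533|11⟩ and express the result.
-0.3571|00⟩ + 0.3571|01⟩ - 0.6104|10⟩ + 0.6104|11⟩

H⊗2 gives amp(|y⟩) = (1/2) Σ_x (−1)^(x·y) amp(|x⟩), where x·y is the number of positions in which both x and y have a 1.
|00⟩: (-0.9674 + 0.2533)/2 = -0.3571
|01⟩: (0.9674 - 0.2533)/2 = 0.3571
|10⟩: (-0.9674 - 0.2533)/2 = -0.6104
|11⟩: (0.9674 + 0.2533)/2 = 0.6104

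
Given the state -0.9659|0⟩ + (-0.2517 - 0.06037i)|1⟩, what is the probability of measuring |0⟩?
0.933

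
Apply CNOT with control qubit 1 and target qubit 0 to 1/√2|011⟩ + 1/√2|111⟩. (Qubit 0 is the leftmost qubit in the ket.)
1/√2|011⟩ + 1/√2|111⟩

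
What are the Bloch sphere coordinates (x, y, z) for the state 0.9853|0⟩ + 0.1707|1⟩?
(0.3364, 0, 0.9417)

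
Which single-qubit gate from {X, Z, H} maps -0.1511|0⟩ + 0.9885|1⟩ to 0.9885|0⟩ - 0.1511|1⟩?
X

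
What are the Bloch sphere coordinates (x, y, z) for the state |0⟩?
(0, 0, 1)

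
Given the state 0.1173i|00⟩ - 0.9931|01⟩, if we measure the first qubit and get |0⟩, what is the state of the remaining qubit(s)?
0.1173i|0⟩ - 0.9931|1⟩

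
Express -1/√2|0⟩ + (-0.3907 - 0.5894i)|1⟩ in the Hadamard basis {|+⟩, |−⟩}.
(-0.7763 - 0.4168i)|+⟩ + (-0.2237 + 0.4168i)|−⟩

With |ψ⟩ = α|0⟩ + β|1⟩, the Hadamard-basis coefficients are ⟨+|ψ⟩ = (α + β)/√2 and ⟨−|ψ⟩ = (α − β)/√2.
Here α = -1/√2, β = (-0.3907 - 0.5894i): (α + β)/√2 = (-0.7763 - 0.4168i), (α − β)/√2 = (-0.2237 + 0.4168i).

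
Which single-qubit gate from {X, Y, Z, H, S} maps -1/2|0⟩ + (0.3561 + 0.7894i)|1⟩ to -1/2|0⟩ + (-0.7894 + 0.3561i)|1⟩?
S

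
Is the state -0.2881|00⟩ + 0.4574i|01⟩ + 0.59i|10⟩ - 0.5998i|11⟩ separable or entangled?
Entangled

Writing the state as a|00⟩ + b|01⟩ + c|10⟩ + d|11⟩, it is a product state iff ad − bc = 0.
Here (a, b, c, d) = (-0.2881, 0.4574i, 0.59i, -0.5998i): ad − bc = (-0.2881)(-0.5998i) − (0.4574i)(0.59i) = (0.2699 + 0.1728i) ≠ 0, so the state is entangled.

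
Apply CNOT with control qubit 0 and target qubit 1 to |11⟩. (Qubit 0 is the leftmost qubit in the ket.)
|10⟩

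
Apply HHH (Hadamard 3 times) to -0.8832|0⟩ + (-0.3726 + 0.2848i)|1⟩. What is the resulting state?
(-0.888 + 0.2014i)|0⟩ + (-0.361 - 0.2014i)|1⟩

H² = I, so H^3 = H: a single Hadamard. With (a, b) = (-0.8832, (-0.3726 + 0.2848i)), H gives ((a + b)/√2, (a − b)/√2) = ((-0.888 + 0.2014i), (-0.361 - 0.2014i)).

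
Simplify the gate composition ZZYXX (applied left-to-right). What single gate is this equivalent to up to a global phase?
Y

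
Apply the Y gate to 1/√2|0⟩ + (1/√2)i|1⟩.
1/√2|0⟩ + (1/√2)i|1⟩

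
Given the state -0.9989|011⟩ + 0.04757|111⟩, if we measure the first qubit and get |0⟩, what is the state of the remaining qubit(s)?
-|11⟩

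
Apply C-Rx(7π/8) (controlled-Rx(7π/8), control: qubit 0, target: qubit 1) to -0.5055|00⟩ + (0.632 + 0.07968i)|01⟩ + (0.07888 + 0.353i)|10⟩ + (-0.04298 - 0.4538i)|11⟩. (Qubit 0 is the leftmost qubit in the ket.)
-0.5055|00⟩ + (0.632 + 0.07968i)|01⟩ + (-0.4297 + 0.111i)|10⟩ + (0.3378 - 0.1659i)|11⟩

C-Rx(7π/8) leaves the control-|0⟩ kets |00⟩, |01⟩ unchanged and applies Rx(7π/8) to qubit 1 on the control-|1⟩ pair (|10⟩, |11⟩).
Rx(7π/8) = [[cos(θ/2), −i·sin(θ/2)], [−i·sin(θ/2), cos(θ/2)]]; θ = 7π/8, cos(θ/2) ≈ 0.19509, sin(θ/2) ≈ 0.980785.
With a = amp(|10⟩) = (0.07888 + 0.353i) and b = amp(|11⟩) = (-0.04298 - 0.4538i):
new amp(|10⟩) = (0.19509)·a + (-0.980785i)·b = (-0.4297 + 0.111i)
new amp(|11⟩) = (-0.980785i)·a + (0.19509)·b = (0.3378 - 0.1659i)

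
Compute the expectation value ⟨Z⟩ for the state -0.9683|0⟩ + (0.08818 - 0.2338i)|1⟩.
0.8752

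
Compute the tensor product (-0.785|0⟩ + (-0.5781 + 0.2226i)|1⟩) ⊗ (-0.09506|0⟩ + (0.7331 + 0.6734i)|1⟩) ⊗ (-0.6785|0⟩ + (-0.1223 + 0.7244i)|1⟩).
-0.05063|000⟩ + (-0.009126 + 0.05406i)|001⟩ + (0.3905 + 0.3587i)|010⟩ + (0.4533 - 0.3522i)|011⟩ + (-0.03729 + 0.01436i)|100⟩ + (0.008608 + 0.0424i)|101⟩ + (0.3893 + 0.1534i)|110⟩ + (0.234 - 0.3879i)|111⟩

amp(|b₁b₂…⟩) = product of the factor amplitudes for bits b₁, b₂, …; only kets whose every factor amplitude is nonzero survive.
|000⟩: (-0.785)(-0.09506)(-0.6785) = -0.05063
|001⟩: (-0.785)(-0.09506)(-0.1223 + 0.7244i) = (-0.009126 + 0.05406i)
|010⟩: (-0.785)(0.7331 + 0.6734i)(-0.6785) = (0.3905 + 0.3587i)
|011⟩: (-0.785)(0.7331 + 0.6734i)(-0.1223 + 0.7244i) = (0.4533 - 0.3522i)
|100⟩: (-0.5781 + 0.2226i)(-0.09506)(-0.6785) = (-0.03729 + 0.01436i)
|101⟩: (-0.5781 + 0.2226i)(-0.09506)(-0.1223 + 0.7244i) = (0.008608 + 0.0424i)
|110⟩: (-0.5781 + 0.2226i)(0.7331 + 0.6734i)(-0.6785) = (0.3893 + 0.1534i)
|111⟩: (-0.5781 + 0.2226i)(0.7331 + 0.6734i)(-0.1223 + 0.7244i) = (0.234 - 0.3879i)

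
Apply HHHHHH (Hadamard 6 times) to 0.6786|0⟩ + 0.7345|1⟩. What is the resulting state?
0.6786|0⟩ + 0.7345|1⟩

H² = I, so an even number of Hadamards cancels: H^6 = I and the state is unchanged.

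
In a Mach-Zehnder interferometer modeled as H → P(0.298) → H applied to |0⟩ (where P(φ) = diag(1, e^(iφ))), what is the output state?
(0.978 + 0.1468i)|0⟩ + (0.02204 - 0.1468i)|1⟩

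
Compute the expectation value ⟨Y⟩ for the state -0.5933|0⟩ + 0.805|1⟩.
0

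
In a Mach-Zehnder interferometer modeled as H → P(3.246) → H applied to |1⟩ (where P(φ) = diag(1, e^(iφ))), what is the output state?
(0.9973 + 0.05211i)|0⟩ + (0.002723 - 0.05211i)|1⟩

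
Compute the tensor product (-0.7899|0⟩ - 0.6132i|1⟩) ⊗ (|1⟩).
-0.7899|01⟩ - 0.6132i|11⟩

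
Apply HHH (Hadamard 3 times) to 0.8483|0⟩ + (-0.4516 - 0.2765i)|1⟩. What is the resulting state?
(0.2805 - 0.1955i)|0⟩ + (0.9192 + 0.1955i)|1⟩

H² = I, so H^3 = H: a single Hadamard. With (a, b) = (0.8483, (-0.4516 - 0.2765i)), H gives ((a + b)/√2, (a − b)/√2) = ((0.2805 - 0.1955i), (0.9192 + 0.1955i)).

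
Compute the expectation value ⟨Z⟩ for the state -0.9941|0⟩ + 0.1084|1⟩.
0.9765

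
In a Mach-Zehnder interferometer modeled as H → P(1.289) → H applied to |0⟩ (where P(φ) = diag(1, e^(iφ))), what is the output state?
(0.639 + 0.4803i)|0⟩ + (0.361 - 0.4803i)|1⟩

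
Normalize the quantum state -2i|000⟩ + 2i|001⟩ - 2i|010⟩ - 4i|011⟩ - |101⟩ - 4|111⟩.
-0.2981i|000⟩ + 0.2981i|001⟩ - 0.2981i|010⟩ - 0.5963i|011⟩ - 0.1491|101⟩ - 0.5963|111⟩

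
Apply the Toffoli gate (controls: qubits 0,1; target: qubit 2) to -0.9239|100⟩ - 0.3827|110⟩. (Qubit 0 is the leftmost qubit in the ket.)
-0.9239|100⟩ - 0.3827|111⟩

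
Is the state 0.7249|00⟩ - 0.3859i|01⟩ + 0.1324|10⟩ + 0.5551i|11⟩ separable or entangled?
Entangled

Writing the state as a|00⟩ + b|01⟩ + c|10⟩ + d|11⟩, it is a product state iff ad − bc = 0.
Here (a, b, c, d) = (0.7249, -0.3859i, 0.1324, 0.5551i): ad − bc = (0.7249)(0.5551i) − (-0.3859i)(0.1324) = 0.4535i ≠ 0, so the state is entangled.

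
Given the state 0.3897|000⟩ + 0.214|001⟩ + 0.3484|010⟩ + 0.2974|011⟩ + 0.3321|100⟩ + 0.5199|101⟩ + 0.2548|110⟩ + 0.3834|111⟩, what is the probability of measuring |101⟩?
0.2703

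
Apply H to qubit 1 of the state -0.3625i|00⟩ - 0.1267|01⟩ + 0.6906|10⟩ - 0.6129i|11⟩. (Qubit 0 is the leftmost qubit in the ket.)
(-0.08959 - 0.2563i)|00⟩ + (0.08959 - 0.2563i)|01⟩ + (0.4883 - 0.4334i)|10⟩ + (0.4883 + 0.4334i)|11⟩

H on qubit 1 mixes each pair of kets that differ only in qubit 1: amplitudes (a, b) of (|…0…⟩, |…1…⟩) become ((a + b)/√2, (a − b)/√2). Kets absent from the input have amplitude 0.
(|00⟩, |01⟩): (a, b) = (-0.3625i, -0.1267) → ((-0.08959 - 0.2563i), (0.08959 - 0.2563i))
(|10⟩, |11⟩): (a, b) = (0.6906, -0.6129i) → ((0.4883 - 0.4334i), (0.4883 + 0.4334i))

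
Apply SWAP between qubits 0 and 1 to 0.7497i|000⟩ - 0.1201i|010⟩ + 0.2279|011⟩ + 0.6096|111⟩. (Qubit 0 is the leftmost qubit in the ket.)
0.7497i|000⟩ - 0.1201i|100⟩ + 0.2279|101⟩ + 0.6096|111⟩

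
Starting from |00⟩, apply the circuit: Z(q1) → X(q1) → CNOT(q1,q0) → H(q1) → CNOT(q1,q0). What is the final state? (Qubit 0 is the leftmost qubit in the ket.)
-1/√2|01⟩ + 1/√2|10⟩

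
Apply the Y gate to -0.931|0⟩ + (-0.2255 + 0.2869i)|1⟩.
(0.2869 + 0.2255i)|0⟩ - 0.931i|1⟩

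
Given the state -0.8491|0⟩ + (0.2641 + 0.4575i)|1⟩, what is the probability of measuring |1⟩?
0.2791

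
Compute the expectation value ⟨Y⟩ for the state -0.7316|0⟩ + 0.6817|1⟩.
0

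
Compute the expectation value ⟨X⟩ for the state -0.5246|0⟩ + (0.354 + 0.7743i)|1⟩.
-0.3714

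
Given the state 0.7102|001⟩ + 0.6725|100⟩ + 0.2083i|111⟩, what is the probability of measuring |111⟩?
0.04339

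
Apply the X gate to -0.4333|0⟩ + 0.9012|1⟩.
0.9012|0⟩ - 0.4333|1⟩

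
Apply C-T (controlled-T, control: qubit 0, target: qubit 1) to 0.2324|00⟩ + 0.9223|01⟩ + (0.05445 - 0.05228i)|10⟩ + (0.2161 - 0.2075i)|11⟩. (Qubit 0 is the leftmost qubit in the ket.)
0.2324|00⟩ + 0.9223|01⟩ + (0.05445 - 0.05228i)|10⟩ + (0.2995 + 0.006081i)|11⟩

C-T leaves the control-|0⟩ kets |00⟩, |01⟩ unchanged and applies T to qubit 1 on the control-|1⟩ pair (|10⟩, |11⟩).
T = [[1, 0], [0, (1/√2 + (1/√2)i)]].
With a = amp(|10⟩) = (0.05445 - 0.05228i) and b = amp(|11⟩) = (0.2161 - 0.2075i):
new amp(|10⟩) = (1)·a = (0.05445 - 0.05228i)
new amp(|11⟩) = (1/√2 + (1/√2)i)·b = (0.2995 + 0.006081i)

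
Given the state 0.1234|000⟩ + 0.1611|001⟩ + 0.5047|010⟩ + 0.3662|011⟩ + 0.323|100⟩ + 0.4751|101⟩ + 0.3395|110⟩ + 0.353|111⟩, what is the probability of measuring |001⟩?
0.02595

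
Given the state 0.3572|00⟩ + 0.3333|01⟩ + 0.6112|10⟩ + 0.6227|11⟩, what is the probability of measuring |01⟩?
0.1111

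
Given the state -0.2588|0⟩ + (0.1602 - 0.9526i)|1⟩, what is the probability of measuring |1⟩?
0.9331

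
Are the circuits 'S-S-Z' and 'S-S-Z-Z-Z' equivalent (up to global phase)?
Yes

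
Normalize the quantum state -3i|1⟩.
-i|1⟩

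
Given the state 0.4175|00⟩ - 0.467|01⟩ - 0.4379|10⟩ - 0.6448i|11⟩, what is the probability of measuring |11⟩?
0.4158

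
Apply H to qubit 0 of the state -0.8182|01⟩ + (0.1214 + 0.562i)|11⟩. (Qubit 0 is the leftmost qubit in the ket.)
(-0.4927 + 0.3974i)|01⟩ + (-0.6644 - 0.3974i)|11⟩

H on qubit 0 mixes each pair of kets that differ only in qubit 0: amplitudes (a, b) of (|…0…⟩, |…1…⟩) become ((a + b)/√2, (a − b)/√2). Kets absent from the input have amplitude 0.
(|01⟩, |11⟩): (a, b) = (-0.8182, (0.1214 + 0.562i)) → ((-0.4927 + 0.3974i), (-0.6644 - 0.3974i))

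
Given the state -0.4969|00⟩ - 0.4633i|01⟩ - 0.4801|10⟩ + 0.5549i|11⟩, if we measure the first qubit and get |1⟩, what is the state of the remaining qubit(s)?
-0.6543|0⟩ + 0.7562i|1⟩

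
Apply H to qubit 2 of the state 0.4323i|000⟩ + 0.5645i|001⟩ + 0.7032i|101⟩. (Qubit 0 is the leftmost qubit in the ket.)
0.7048i|000⟩ - 0.09348i|001⟩ + 0.4972i|100⟩ - 0.4972i|101⟩

H on qubit 2 mixes each pair of kets that differ only in qubit 2: amplitudes (a, b) of (|…0…⟩, |…1…⟩) become ((a + b)/√2, (a − b)/√2). Kets absent from the input have amplitude 0.
(|000⟩, |001⟩): (a, b) = (0.4323i, 0.5645i) → (0.7048i, -0.09348i)
(|100⟩, |101⟩): (a, b) = (0, 0.7032i) → (0.4972i, -0.4972i)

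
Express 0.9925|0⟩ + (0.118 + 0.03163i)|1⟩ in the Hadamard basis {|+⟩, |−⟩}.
(0.7852 + 0.02237i)|+⟩ + (0.6184 - 0.02237i)|−⟩

With |ψ⟩ = α|0⟩ + β|1⟩, the Hadamard-basis coefficients are ⟨+|ψ⟩ = (α + β)/√2 and ⟨−|ψ⟩ = (α − β)/√2.
Here α = 0.9925, β = (0.118 + 0.03163i): (α + β)/√2 = (0.7852 + 0.02237i), (α − β)/√2 = (0.6184 - 0.02237i).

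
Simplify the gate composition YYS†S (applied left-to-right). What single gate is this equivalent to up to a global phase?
I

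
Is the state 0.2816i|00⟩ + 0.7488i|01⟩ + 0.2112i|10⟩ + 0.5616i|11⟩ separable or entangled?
Separable

Writing the state as a|00⟩ + b|01⟩ + c|10⟩ + d|11⟩, it is a product state iff ad − bc = 0.
Here (a, b, c, d) = (0.2816i, 0.7488i, 0.2112i, 0.5616i): ad − bc = (0.2816i)(0.5616i) − (0.7488i)(0.2112i) = 0, so the state is separable.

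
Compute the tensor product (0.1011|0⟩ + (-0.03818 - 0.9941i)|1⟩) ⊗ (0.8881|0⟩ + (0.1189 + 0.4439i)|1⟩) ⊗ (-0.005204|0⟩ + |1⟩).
-0.0004673|000⟩ + 0.08979|001⟩ + (-0.00006256 - 0.0002335i)|010⟩ + (0.01202 + 0.04488i)|011⟩ + (0.0001765 + 0.004594i)|100⟩ + (-0.03391 - 0.8829i)|101⟩ + (-0.002273 + 0.0007033i)|110⟩ + (0.4367 - 0.1351i)|111⟩

amp(|b₁b₂…⟩) = product of the factor amplitudes for bits b₁, b₂, …; only kets whose every factor amplitude is nonzero survive.
|000⟩: (0.1011)(0.8881)(-0.005204) = -0.0004673
|001⟩: (0.1011)(0.8881)(1) = 0.08979
|010⟩: (0.1011)(0.1189 + 0.4439i)(-0.005204) = (-0.00006256 - 0.0002335i)
|011⟩: (0.1011)(0.1189 + 0.4439i)(1) = (0.01202 + 0.04488i)
|100⟩: (-0.03818 - 0.9941i)(0.8881)(-0.005204) = (0.0001765 + 0.004594i)
|101⟩: (-0.03818 - 0.9941i)(0.8881)(1) = (-0.03391 - 0.8829i)
|110⟩: (-0.03818 - 0.9941i)(0.1189 + 0.4439i)(-0.005204) = (-0.002273 + 0.0007033i)
|111⟩: (-0.03818 - 0.9941i)(0.1189 + 0.4439i)(1) = (0.4367 - 0.1351i)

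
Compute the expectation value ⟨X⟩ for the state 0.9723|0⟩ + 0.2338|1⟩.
0.4546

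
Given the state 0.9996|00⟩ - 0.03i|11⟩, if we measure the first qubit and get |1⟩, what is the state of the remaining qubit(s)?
-i|1⟩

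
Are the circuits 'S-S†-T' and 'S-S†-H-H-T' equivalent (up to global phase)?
Yes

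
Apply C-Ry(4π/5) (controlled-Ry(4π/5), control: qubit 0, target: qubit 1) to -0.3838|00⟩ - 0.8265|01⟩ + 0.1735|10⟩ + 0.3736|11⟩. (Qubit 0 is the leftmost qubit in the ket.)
-0.3838|00⟩ - 0.8265|01⟩ - 0.3017|10⟩ + 0.2805|11⟩

C-Ry(4π/5) leaves the control-|0⟩ kets |00⟩, |01⟩ unchanged and applies Ry(4π/5) to qubit 1 on the control-|1⟩ pair (|10⟩, |11⟩).
Ry(4π/5) = [[cos(θ/2), −sin(θ/2)], [sin(θ/2), cos(θ/2)]]; θ = 4π/5, cos(θ/2) ≈ 0.309017, sin(θ/2) ≈ 0.951057.
With a = amp(|10⟩) = 0.1735 and b = amp(|11⟩) = 0.3736:
new amp(|10⟩) = (0.309017)·a + (-0.951057)·b = -0.3017
new amp(|11⟩) = (0.951057)·a + (0.309017)·b = 0.2805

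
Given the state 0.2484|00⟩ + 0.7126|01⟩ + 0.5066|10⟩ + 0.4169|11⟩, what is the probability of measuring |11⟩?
0.1738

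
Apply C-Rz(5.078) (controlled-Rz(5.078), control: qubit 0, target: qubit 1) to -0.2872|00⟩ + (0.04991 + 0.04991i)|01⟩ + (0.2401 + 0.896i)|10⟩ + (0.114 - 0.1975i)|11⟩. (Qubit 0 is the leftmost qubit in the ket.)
-0.2872|00⟩ + (0.04991 + 0.04991i)|01⟩ + (0.31 - 0.8743i)|10⟩ + (0.01802 + 0.2273i)|11⟩

C-Rz(5.078) leaves the control-|0⟩ kets |00⟩, |01⟩ unchanged and applies Rz(5.078) to qubit 1 on the control-|1⟩ pair (|10⟩, |11⟩).
Rz(5.078) = [[e^(−iθ/2), 0], [0, e^(iθ/2)]] with e^(±iθ/2) = cos(θ/2) ± i·sin(θ/2); θ = 5.078, cos(θ/2) ≈ -0.823869, sin(θ/2) ≈ 0.56678.
With a = amp(|10⟩) = (0.2401 + 0.896i) and b = amp(|11⟩) = (0.114 - 0.1975i):
new amp(|10⟩) = (-0.823869 - 0.56678i)·a = (0.31 - 0.8743i)
new amp(|11⟩) = (-0.823869 + 0.56678i)·b = (0.01802 + 0.2273i)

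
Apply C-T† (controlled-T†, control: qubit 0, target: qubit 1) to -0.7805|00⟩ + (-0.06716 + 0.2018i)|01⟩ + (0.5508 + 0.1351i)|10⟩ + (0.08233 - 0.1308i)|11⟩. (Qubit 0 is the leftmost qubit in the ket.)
-0.7805|00⟩ + (-0.06716 + 0.2018i)|01⟩ + (0.5508 + 0.1351i)|10⟩ + (-0.03427 - 0.1507i)|11⟩

C-T† leaves the control-|0⟩ kets |00⟩, |01⟩ unchanged and applies T† to qubit 1 on the control-|1⟩ pair (|10⟩, |11⟩).
T† = [[1, 0], [0, (1/√2 - (1/√2)i)]].
With a = amp(|10⟩) = (0.5508 + 0.1351i) and b = amp(|11⟩) = (0.08233 - 0.1308i):
new amp(|10⟩) = (1)·a = (0.5508 + 0.1351i)
new amp(|11⟩) = (1/√2 - (1/√2)i)·b = (-0.03427 - 0.1507i)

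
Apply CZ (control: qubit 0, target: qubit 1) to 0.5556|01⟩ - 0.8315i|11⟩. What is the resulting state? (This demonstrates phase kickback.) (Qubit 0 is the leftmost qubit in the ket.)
0.5556|01⟩ + 0.8315i|11⟩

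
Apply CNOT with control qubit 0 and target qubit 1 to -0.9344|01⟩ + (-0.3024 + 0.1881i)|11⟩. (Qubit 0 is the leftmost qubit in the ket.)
-0.9344|01⟩ + (-0.3024 + 0.1881i)|10⟩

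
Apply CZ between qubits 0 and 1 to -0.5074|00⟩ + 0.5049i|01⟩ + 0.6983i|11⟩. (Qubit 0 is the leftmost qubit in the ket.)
-0.5074|00⟩ + 0.5049i|01⟩ - 0.6983i|11⟩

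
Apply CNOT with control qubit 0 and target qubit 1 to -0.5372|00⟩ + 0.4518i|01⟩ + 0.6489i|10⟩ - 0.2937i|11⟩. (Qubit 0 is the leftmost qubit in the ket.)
-0.5372|00⟩ + 0.4518i|01⟩ - 0.2937i|10⟩ + 0.6489i|11⟩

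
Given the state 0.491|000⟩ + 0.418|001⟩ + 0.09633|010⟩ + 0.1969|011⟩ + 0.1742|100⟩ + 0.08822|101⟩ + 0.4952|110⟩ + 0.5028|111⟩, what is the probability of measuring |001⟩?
0.1747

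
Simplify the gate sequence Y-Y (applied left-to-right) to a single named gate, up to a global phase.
I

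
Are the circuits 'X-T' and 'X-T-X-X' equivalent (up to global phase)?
Yes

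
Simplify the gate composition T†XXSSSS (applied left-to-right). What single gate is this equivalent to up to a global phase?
T†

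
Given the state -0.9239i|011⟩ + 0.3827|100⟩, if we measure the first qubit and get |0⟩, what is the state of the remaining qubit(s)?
-i|11⟩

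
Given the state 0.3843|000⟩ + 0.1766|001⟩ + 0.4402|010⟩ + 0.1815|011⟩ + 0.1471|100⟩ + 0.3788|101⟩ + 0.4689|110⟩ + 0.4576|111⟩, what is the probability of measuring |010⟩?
0.1938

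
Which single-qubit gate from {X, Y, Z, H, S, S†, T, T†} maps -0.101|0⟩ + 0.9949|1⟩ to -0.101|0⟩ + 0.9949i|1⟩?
S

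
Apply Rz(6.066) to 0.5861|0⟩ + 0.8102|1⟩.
(-0.5826 - 0.06352i)|0⟩ + (-0.8054 + 0.08781i)|1⟩

Rz(6.066) = [[e^(−iθ/2), 0], [0, e^(iθ/2)]] with e^(±iθ/2) = cos(θ/2) ± i·sin(θ/2); θ = 6.066, cos(θ/2) ≈ -0.99411, sin(θ/2) ≈ 0.108379.
With a = amp(|0⟩) = 0.5861 and b = amp(|1⟩) = 0.8102:
new amp(|0⟩) = (-0.99411 - 0.108379i)·a = (-0.5826 - 0.06352i)
new amp(|1⟩) = (-0.99411 + 0.108379i)·b = (-0.8054 + 0.08781i)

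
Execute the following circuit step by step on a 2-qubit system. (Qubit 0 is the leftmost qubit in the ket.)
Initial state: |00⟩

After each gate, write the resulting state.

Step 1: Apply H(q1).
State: 1/√2|00⟩ + 1/√2|01⟩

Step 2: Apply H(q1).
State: |00⟩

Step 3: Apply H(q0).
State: 1/√2|00⟩ + 1/√2|10⟩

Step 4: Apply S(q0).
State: 1/√2|00⟩ + (1/√2)i|10⟩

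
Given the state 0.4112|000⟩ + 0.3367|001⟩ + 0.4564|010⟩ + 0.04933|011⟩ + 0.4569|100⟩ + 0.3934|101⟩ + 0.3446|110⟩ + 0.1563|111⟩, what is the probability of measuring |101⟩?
0.1548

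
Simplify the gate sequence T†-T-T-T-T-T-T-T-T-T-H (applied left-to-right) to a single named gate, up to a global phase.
H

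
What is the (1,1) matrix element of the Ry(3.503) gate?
-0.1797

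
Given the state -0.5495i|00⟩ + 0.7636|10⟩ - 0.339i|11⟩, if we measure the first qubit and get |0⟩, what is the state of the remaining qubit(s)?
-i|0⟩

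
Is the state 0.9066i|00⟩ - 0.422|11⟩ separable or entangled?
Entangled

Writing the state as a|00⟩ + b|01⟩ + c|10⟩ + d|11⟩, it is a product state iff ad − bc = 0.
Here (a, b, c, d) = (0.9066i, 0, 0, -0.422): ad − bc = (0.9066i)(-0.422) − (0)(0) = -0.3826i ≠ 0, so the state is entangled.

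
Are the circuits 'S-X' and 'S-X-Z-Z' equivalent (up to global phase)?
Yes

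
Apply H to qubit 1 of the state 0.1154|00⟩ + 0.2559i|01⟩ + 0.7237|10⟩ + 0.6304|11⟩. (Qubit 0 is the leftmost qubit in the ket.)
(0.0816 + 0.1809i)|00⟩ + (0.0816 - 0.1809i)|01⟩ + 0.9575|10⟩ + 0.06597|11⟩

H on qubit 1 mixes each pair of kets that differ only in qubit 1: amplitudes (a, b) of (|…0…⟩, |…1…⟩) become ((a + b)/√2, (a − b)/√2). Kets absent from the input have amplitude 0.
(|00⟩, |01⟩): (a, b) = (0.1154, 0.2559i) → ((0.0816 + 0.1809i), (0.0816 - 0.1809i))
(|10⟩, |11⟩): (a, b) = (0.7237, 0.6304) → (0.9575, 0.06597)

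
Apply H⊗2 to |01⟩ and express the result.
1/2|00⟩ - 1/2|01⟩ + 1/2|10⟩ - 1/2|11⟩

H⊗2 gives amp(|y⟩) = (1/2) Σ_x (−1)^(x·y) amp(|x⟩), where x·y is the number of positions in which both x and y have a 1.
|00⟩: (1)/2 = 1/2
|01⟩: (-1)/2 = -1/2
|10⟩: (1)/2 = 1/2
|11⟩: (-1)/2 = -1/2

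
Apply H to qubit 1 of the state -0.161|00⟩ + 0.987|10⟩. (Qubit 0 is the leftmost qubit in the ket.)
-0.1138|00⟩ - 0.1138|01⟩ + 0.6979|10⟩ + 0.6979|11⟩

H on qubit 1 mixes each pair of kets that differ only in qubit 1: amplitudes (a, b) of (|…0…⟩, |…1…⟩) become ((a + b)/√2, (a − b)/√2). Kets absent from the input have amplitude 0.
(|00⟩, |01⟩): (a, b) = (-0.161, 0) → (-0.1138, -0.1138)
(|10⟩, |11⟩): (a, b) = (0.987, 0) → (0.6979, 0.6979)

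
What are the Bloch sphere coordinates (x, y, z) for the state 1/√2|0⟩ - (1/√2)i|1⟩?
(0, -1, 0)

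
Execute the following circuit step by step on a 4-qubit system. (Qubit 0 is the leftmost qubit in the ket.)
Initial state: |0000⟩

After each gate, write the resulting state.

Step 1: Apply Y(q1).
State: i|0100⟩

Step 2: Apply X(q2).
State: i|0110⟩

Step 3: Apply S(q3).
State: i|0110⟩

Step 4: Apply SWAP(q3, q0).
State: i|0110⟩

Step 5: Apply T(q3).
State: i|0110⟩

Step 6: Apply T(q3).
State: i|0110⟩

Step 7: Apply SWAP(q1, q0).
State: i|1010⟩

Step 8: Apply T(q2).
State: (-1/√2 + (1/√2)i)|1010⟩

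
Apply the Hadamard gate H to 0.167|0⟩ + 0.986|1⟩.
0.8153|0⟩ - 0.5791|1⟩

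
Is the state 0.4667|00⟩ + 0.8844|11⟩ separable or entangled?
Entangled

Writing the state as a|00⟩ + b|01⟩ + c|10⟩ + d|11⟩, it is a product state iff ad − bc = 0.
Here (a, b, c, d) = (0.4667, 0, 0, 0.8844): ad − bc = (0.4667)(0.8844) − (0)(0) = 0.4127 ≠ 0, so the state is entangled.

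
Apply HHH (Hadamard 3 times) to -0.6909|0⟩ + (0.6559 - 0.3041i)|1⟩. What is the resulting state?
(-0.02475 - 0.215i)|0⟩ + (-0.9523 + 0.215i)|1⟩

H² = I, so H^3 = H: a single Hadamard. With (a, b) = (-0.6909, (0.6559 - 0.3041i)), H gives ((a + b)/√2, (a − b)/√2) = ((-0.02475 - 0.215i), (-0.9523 + 0.215i)).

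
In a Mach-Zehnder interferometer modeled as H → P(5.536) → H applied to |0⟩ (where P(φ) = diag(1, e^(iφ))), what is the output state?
(0.8668 - 0.3398i)|0⟩ + (0.1332 + 0.3398i)|1⟩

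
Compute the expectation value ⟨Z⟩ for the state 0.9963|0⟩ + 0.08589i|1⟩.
0.9852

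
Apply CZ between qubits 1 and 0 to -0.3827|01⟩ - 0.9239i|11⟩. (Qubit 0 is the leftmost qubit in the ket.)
-0.3827|01⟩ + 0.9239i|11⟩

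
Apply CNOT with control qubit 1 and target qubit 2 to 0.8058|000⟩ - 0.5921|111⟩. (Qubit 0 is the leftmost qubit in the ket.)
0.8058|000⟩ - 0.5921|110⟩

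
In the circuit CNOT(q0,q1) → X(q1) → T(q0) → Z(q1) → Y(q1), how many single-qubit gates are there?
4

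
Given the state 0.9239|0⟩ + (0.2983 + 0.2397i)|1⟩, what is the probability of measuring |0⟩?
0.8536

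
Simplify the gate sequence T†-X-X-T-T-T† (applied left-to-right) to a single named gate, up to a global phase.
I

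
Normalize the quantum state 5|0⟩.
|0⟩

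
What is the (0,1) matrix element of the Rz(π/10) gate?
0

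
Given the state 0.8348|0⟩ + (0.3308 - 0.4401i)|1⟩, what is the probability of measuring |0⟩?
0.6969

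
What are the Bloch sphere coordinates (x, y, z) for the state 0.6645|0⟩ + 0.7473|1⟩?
(0.9932, 0, -0.1169)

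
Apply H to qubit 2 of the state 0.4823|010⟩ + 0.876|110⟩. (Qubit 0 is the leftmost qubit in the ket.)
0.341|010⟩ + 0.341|011⟩ + 0.6194|110⟩ + 0.6194|111⟩

H on qubit 2 mixes each pair of kets that differ only in qubit 2: amplitudes (a, b) of (|…0…⟩, |…1…⟩) become ((a + b)/√2, (a − b)/√2). Kets absent from the input have amplitude 0.
(|010⟩, |011⟩): (a, b) = (0.4823, 0) → (0.341, 0.341)
(|110⟩, |111⟩): (a, b) = (0.876, 0) → (0.6194, 0.6194)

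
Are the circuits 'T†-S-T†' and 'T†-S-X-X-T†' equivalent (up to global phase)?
Yes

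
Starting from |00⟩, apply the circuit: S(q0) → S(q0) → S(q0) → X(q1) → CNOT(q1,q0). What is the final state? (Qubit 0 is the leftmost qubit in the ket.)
|11⟩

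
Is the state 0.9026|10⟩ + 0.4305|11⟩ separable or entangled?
Separable

Writing the state as a|00⟩ + b|01⟩ + c|10⟩ + d|11⟩, it is a product state iff ad − bc = 0.
Here (a, b, c, d) = (0, 0, 0.9026, 0.4305): ad − bc = (0)(0.4305) − (0)(0.9026) = 0, so the state is separable.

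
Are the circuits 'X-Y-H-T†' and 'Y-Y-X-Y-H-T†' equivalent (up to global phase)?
Yes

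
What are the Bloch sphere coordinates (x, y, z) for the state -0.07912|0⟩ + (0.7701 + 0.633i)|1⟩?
(-0.1219, -0.1002, -0.9875)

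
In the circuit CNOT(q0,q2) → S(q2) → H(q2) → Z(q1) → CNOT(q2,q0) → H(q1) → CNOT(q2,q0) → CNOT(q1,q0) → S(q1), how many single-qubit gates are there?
5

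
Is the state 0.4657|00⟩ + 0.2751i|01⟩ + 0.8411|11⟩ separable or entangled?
Entangled

Writing the state as a|00⟩ + b|01⟩ + c|10⟩ + d|11⟩, it is a product state iff ad − bc = 0.
Here (a, b, c, d) = (0.4657, 0.2751i, 0, 0.8411): ad − bc = (0.4657)(0.8411) − (0.2751i)(0) = 0.3917 ≠ 0, so the state is entangled.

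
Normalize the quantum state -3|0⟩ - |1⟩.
-0.9487|0⟩ - 0.3162|1⟩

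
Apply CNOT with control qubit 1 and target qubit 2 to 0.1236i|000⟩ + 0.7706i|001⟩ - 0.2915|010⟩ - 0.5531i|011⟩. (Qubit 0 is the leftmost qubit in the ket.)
0.1236i|000⟩ + 0.7706i|001⟩ - 0.5531i|010⟩ - 0.2915|011⟩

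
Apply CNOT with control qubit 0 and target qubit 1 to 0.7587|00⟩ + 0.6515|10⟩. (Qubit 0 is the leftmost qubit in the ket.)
0.7587|00⟩ + 0.6515|11⟩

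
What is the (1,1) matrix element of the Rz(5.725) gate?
(-0.9613 + 0.2755i)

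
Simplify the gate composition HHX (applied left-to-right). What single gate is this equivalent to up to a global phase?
X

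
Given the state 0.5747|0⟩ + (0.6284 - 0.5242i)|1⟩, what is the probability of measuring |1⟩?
0.6697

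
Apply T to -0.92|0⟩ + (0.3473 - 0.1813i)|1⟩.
-0.92|0⟩ + (0.3738 + 0.1174i)|1⟩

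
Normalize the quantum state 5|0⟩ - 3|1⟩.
0.8575|0⟩ - 0.5145|1⟩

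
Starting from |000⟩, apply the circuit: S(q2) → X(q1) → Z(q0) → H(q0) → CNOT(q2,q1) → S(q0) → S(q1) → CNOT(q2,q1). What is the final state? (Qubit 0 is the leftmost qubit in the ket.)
(1/√2)i|010⟩ - 1/√2|110⟩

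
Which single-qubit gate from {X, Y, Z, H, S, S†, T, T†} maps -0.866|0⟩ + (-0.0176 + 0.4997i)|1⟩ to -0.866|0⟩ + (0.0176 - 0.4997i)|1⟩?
Z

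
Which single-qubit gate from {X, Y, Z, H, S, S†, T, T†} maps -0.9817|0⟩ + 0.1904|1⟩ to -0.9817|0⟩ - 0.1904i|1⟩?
S†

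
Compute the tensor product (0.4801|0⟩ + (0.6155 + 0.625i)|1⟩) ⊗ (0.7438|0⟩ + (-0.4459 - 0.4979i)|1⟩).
0.3571|00⟩ + (-0.2141 - 0.239i)|01⟩ + (0.4578 + 0.4649i)|10⟩ + (0.03674 - 0.5851i)|11⟩

amp(|b₁b₂…⟩) = product of the factor amplitudes for bits b₁, b₂, …; only kets whose every factor amplitude is nonzero survive.
|00⟩: (0.4801)(0.7438) = 0.3571
|01⟩: (0.4801)(-0.4459 - 0.4979i) = (-0.2141 - 0.239i)
|10⟩: (0.6155 + 0.625i)(0.7438) = (0.4578 + 0.4649i)
|11⟩: (0.6155 + 0.625i)(-0.4459 - 0.4979i) = (0.03674 - 0.5851i)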